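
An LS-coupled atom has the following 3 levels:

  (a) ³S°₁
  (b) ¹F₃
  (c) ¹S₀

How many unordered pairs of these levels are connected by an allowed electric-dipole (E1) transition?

0

(a)–(b): forbidden (ΔS, ΔL, ΔJ).
(a)–(c): forbidden (ΔS, ΔL).
(b)–(c): forbidden (parity, ΔL, ΔJ).
Allowed pairs: 0 of 3.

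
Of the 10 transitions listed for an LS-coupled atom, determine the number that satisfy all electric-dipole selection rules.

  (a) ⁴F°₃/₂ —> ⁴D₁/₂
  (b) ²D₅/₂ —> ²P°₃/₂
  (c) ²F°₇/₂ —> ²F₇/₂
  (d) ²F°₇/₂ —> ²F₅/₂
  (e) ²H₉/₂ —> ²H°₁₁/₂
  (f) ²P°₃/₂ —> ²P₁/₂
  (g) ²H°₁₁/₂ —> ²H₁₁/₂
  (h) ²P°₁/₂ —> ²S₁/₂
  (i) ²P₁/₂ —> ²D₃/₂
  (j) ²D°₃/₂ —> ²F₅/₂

9

(a) allowed
(b) allowed
(c) allowed
(d) allowed
(e) allowed
(f) allowed
(g) allowed
(h) allowed
(i) forbidden (parity fails)
(j) allowed
Total allowed: 9 of 10.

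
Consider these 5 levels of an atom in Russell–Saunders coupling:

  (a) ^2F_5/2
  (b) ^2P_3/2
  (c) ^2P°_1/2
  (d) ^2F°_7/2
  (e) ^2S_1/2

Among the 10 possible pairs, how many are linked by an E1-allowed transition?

3

(a)–(b): forbidden (parity, ΔL).
(a)–(c): forbidden (ΔL, ΔJ).
(a)–(d): allowed.
(a)–(e): forbidden (parity, ΔL, ΔJ).
(b)–(c): allowed.
(b)–(d): forbidden (ΔL, ΔJ).
(b)–(e): forbidden (parity).
(c)–(d): forbidden (parity, ΔL, ΔJ).
(c)–(e): allowed.
(d)–(e): forbidden (ΔL, ΔJ).
Allowed pairs: 3 of 10.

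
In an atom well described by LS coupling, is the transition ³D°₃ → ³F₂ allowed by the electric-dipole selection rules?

allowed

Reading off the term symbols: S 1→1, L 2→3, J 3→2, parity odd→even.
Parity must change: odd → even — ✓.
ΔS = 0: S: 1 → 1 — ✓.
ΔL = 0, ±1 (not L=0↔0): L: 2 → 3, ΔL = +1 — ✓.
ΔJ = 0, ±1 (not J=0↔0): J: 3 → 2, ΔJ = -1 — ✓.
All four E1 rules are satisfied.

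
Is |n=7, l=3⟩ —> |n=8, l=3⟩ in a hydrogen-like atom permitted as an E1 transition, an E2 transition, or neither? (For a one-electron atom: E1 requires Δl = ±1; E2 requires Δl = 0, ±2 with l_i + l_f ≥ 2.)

Δl = 3 − 3 = +0; l_i + l_f = 6.
E1 (Δl = ±1): not satisfied.
E2 (Δl = 0,±2, l_i+l_f ≥ 2): satisfied.

E2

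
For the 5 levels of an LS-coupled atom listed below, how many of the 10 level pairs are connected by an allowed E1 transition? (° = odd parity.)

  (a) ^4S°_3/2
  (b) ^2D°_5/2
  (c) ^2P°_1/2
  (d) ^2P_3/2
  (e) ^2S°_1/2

(a)–(b): forbidden (parity, ΔS, ΔL).
(a)–(c): forbidden (parity, ΔS).
(a)–(d): forbidden (ΔS).
(a)–(e): forbidden (parity, ΔS, ΔL).
(b)–(c): forbidden (parity, ΔJ).
(b)–(d): allowed.
(b)–(e): forbidden (parity, ΔL, ΔJ).
(c)–(d): allowed.
(c)–(e): forbidden (parity).
(d)–(e): allowed.
Allowed pairs: 3 of 10.

3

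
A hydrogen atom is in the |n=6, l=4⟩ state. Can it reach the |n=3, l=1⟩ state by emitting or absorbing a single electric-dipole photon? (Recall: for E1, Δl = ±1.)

Δl = 1 − 4 = -3; the E1 rule Δl = ±1 is ✗.
The transition is electric-dipole forbidden.

forbidden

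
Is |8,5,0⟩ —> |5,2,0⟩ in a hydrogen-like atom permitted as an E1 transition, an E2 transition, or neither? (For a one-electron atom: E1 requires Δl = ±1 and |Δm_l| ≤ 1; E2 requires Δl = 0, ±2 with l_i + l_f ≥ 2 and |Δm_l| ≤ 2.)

Δl = 2 − 5 = -3; l_i + l_f = 7.
Δm_l = +0.
E1 (Δl = ±1, |Δm_l| ≤ 1): not satisfied.
E2 (Δl = 0,±2, l_i+l_f ≥ 2, |Δm_l| ≤ 2): not satisfied.

neither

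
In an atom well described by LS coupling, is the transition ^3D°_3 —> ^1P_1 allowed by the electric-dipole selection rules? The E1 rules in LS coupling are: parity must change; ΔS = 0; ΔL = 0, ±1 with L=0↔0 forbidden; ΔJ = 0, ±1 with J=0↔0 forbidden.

Reading off the term symbols: S 1→0, L 2→1, J 3→1, parity odd→even.
Parity must change: odd → even — ✓.
ΔS = 0: S: 1 → 0 — ✗.
ΔL = 0, ±1 (not L=0↔0): L: 2 → 1, ΔL = -1 — ✓.
ΔJ = 0, ±1 (not J=0↔0): J: 3 → 1, ΔJ = -2 — ✗.
Rule(s) violated: ΔS, ΔJ.

forbidden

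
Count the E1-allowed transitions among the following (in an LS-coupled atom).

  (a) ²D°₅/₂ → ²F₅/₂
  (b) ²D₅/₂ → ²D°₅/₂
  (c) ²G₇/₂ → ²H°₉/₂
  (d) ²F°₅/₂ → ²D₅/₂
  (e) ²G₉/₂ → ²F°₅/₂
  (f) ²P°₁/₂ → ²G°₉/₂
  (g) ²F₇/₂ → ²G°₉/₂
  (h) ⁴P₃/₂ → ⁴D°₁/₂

6

(a) allowed
(b) allowed
(c) allowed
(d) allowed
(e) forbidden (ΔJ fails)
(f) forbidden (parity, ΔL, ΔJ fail)
(g) allowed
(h) allowed
Total allowed: 6 of 8.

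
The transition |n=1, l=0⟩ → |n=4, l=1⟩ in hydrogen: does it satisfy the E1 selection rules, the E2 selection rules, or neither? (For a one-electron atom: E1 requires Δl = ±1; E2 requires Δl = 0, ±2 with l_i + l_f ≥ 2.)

E1

Δl = 1 − 0 = +1; l_i + l_f = 1.
E1 (Δl = ±1): satisfied.
E2 (Δl = 0,±2, l_i+l_f ≥ 2): not satisfied.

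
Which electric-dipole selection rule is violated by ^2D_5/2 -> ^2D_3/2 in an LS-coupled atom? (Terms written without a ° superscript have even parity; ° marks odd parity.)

ΔJ = 0, ±1 (not J=0↔0): J: 5/2 → 3/2, ΔJ = -1 — ok.
ΔL = 0, ±1 (not L=0↔0): L: 2 → 2, ΔL = +0 — ok.
ΔS = 0: S: 1/2 → 1/2 — ok.
Parity must change: even → even — fails.

parity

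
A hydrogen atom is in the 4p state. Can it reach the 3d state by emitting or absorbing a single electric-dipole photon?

allowed

l: 1 → 2 (Δl = +1). Δl = ±1 satisfied.
All E1 selection rules are satisfied.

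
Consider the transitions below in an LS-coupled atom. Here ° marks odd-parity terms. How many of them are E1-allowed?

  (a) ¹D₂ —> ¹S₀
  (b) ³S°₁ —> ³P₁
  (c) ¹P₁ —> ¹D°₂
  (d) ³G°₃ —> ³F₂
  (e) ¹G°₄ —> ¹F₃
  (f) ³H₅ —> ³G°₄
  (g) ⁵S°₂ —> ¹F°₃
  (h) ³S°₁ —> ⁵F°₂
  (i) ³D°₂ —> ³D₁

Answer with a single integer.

(a) forbidden (parity, ΔL, ΔJ fail)
(b) allowed
(c) allowed
(d) allowed
(e) allowed
(f) allowed
(g) forbidden (parity, ΔS, ΔL fail)
(h) forbidden (parity, ΔS, ΔL fail)
(i) allowed
Total allowed: 6 of 9.

6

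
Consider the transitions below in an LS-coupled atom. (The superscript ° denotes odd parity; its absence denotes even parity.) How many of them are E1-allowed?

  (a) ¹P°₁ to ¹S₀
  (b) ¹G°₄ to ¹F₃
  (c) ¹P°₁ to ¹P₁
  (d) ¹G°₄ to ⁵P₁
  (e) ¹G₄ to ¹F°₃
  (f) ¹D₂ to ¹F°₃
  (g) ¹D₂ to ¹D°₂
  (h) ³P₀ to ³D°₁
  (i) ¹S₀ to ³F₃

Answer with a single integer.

(a) allowed
(b) allowed
(c) allowed
(d) forbidden (ΔS, ΔL, ΔJ fail)
(e) allowed
(f) allowed
(g) allowed
(h) allowed
(i) forbidden (parity, ΔS, ΔL, ΔJ fail)
Total allowed: 7 of 9.

7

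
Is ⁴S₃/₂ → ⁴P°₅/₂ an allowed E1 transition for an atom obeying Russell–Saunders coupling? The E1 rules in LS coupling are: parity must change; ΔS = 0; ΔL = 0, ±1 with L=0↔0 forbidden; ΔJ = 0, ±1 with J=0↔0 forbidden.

allowed

Initial level: S=3/2, L=0, J=3/2, parity even. Final level: S=3/2, L=1, J=5/2, parity odd.
Parity must change: even → odd — passes.
ΔS = 0: S: 3/2 → 3/2 — passes.
ΔL = 0, ±1 (not L=0↔0): L: 0 → 1, ΔL = +1 — passes.
ΔJ = 0, ±1 (not J=0↔0): J: 3/2 → 5/2, ΔJ = +1 — passes.
All four E1 rules are satisfied.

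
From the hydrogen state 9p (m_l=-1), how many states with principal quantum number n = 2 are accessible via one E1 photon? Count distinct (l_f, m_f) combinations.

1

E1 requires Δl = ±1, so l_f ∈ {0, 2}; with 0 ≤ l_f ≤ n_f−1 = 1, the allowed l_f values are {0}.
For l_f = 0: m_f ∈ {m_i−1, m_i, m_i+1} ∩ [−0, 0] = {0} → 1 state.
Total: 1.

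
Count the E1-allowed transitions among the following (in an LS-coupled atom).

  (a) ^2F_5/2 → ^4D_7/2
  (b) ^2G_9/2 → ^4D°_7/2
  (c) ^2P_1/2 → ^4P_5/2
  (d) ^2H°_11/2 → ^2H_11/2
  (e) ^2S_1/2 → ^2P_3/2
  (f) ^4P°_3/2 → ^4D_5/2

2

(a) forbidden (parity, ΔS fail)
(b) forbidden (ΔS, ΔL fail)
(c) forbidden (parity, ΔS, ΔJ fail)
(d) allowed
(e) forbidden (parity fails)
(f) allowed
Total allowed: 2 of 6.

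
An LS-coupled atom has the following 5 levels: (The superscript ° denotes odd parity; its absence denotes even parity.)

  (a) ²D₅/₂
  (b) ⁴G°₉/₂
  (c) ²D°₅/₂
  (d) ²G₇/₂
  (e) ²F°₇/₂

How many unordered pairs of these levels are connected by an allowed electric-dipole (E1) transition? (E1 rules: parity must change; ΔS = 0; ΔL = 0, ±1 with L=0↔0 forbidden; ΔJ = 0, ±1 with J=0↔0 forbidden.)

(a)–(b): forbidden (ΔS, ΔL, ΔJ).
(a)–(c): allowed.
(a)–(d): forbidden (parity, ΔL).
(a)–(e): allowed.
(b)–(c): forbidden (parity, ΔS, ΔL, ΔJ).
(b)–(d): forbidden (ΔS).
(b)–(e): forbidden (parity, ΔS).
(c)–(d): forbidden (ΔL).
(c)–(e): forbidden (parity).
(d)–(e): allowed.
Allowed pairs: 3 of 10.

3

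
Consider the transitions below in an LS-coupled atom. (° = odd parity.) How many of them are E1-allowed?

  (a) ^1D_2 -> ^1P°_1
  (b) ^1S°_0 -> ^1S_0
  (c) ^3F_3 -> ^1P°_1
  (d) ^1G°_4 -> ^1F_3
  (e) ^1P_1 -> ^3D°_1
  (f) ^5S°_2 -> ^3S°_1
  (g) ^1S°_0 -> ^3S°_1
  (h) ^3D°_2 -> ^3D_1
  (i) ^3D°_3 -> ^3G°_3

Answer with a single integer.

(a) allowed
(b) forbidden (ΔL, ΔJ fail)
(c) forbidden (ΔS, ΔL, ΔJ fail)
(d) allowed
(e) forbidden (ΔS fails)
(f) forbidden (parity, ΔS, ΔL fail)
(g) forbidden (parity, ΔS, ΔL fail)
(h) allowed
(i) forbidden (parity, ΔL fail)
Total allowed: 3 of 9.

3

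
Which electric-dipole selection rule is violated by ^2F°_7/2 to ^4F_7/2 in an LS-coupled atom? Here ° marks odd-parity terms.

Parity must change: odd → even — passes.
ΔS = 0: S: 1/2 → 3/2 — fails.
ΔL = 0, ±1 (not L=0↔0): L: 3 → 3, ΔL = +0 — passes.
ΔJ = 0, ±1 (not J=0↔0): J: 7/2 → 7/2, ΔJ = +0 — passes.

the ΔS = 0 rule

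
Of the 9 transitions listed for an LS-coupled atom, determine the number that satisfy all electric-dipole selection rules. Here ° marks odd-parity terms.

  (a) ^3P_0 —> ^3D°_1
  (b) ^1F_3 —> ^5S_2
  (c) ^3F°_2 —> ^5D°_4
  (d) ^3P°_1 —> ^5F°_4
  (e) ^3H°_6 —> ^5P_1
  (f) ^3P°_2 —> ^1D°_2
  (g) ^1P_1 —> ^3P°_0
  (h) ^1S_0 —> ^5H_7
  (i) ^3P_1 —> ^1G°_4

1

(a) allowed
(b) forbidden (parity, ΔS, ΔL fail)
(c) forbidden (parity, ΔS, ΔJ fail)
(d) forbidden (parity, ΔS, ΔL, ΔJ fail)
(e) forbidden (ΔS, ΔL, ΔJ fail)
(f) forbidden (parity, ΔS fail)
(g) forbidden (ΔS fails)
(h) forbidden (parity, ΔS, ΔL, ΔJ fail)
(i) forbidden (ΔS, ΔL, ΔJ fail)
Total allowed: 1 of 9.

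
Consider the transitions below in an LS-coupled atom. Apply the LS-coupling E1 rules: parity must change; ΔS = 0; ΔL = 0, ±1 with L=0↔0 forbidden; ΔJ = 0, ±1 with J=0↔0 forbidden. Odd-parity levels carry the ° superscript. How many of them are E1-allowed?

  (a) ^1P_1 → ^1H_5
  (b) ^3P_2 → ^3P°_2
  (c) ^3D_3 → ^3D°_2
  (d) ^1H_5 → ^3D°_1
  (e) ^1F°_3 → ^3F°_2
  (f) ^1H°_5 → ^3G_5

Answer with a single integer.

2

(a) forbidden (parity, ΔL, ΔJ fail)
(b) allowed
(c) allowed
(d) forbidden (ΔS, ΔL, ΔJ fail)
(e) forbidden (parity, ΔS fail)
(f) forbidden (ΔS fails)
Total allowed: 2 of 6.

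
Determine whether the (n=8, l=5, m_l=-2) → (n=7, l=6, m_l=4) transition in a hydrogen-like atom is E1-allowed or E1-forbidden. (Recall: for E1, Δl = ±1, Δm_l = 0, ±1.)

Δl = 6 − 5 = +1; the E1 rule Δl = ±1 is passes.
m_l: -2 → 4 (Δm_l = +6). |Δm_l| ≤ 1 fails.
The transition is electric-dipole forbidden.

forbidden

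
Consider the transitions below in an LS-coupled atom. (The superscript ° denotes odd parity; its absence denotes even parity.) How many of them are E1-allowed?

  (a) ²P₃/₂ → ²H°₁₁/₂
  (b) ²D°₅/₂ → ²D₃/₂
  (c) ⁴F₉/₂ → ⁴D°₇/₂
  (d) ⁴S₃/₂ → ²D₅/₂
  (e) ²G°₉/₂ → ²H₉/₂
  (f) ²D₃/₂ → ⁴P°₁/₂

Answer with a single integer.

3

(a) forbidden (ΔL, ΔJ fail)
(b) allowed
(c) allowed
(d) forbidden (parity, ΔS, ΔL fail)
(e) allowed
(f) forbidden (ΔS fails)
Total allowed: 3 of 6.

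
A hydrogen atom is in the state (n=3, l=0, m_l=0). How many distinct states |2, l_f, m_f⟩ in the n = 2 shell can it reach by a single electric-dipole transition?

E1 requires Δl = ±1, so l_f ∈ {-1, 1}; with 0 ≤ l_f ≤ n_f−1 = 1, the allowed l_f values are {1}.
For l_f = 1: m_f ∈ {m_i−1, m_i, m_i+1} ∩ [−1, 1] = {-1, 0, 1} → 3 states.
Total: 3.

3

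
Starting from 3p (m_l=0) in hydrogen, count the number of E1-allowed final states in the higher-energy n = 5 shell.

E1 requires Δl = ±1, so l_f ∈ {0, 2}; with 0 ≤ l_f ≤ n_f−1 = 4, the allowed l_f values are {0, 2}.
For l_f = 0: m_f ∈ {m_i−1, m_i, m_i+1} ∩ [−0, 0] = {0} → 1 state.
For l_f = 2: m_f ∈ {m_i−1, m_i, m_i+1} ∩ [−2, 2] = {-1, 0, 1} → 3 states.
Total: 4.

4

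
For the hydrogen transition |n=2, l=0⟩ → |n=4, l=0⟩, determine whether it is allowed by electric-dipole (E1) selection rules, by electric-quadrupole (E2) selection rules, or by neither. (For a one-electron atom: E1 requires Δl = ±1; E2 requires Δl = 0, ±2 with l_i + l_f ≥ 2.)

neither

Δl = 0 − 0 = +0; l_i + l_f = 0.
E1 (Δl = ±1): not satisfied.
E2 (Δl = 0,±2, l_i+l_f ≥ 2): not satisfied.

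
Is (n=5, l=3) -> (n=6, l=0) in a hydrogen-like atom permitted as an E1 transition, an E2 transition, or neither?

neither

Δl = 0 − 3 = -3; l_i + l_f = 3.
E1 (Δl = ±1): not satisfied.
E2 (Δl = 0,±2, l_i+l_f ≥ 2): not satisfied.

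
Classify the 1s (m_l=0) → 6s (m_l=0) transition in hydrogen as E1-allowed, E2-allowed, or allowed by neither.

neither

Δl = 0 − 0 = +0; l_i + l_f = 0.
Δm_l = +0.
E1 (Δl = ±1, |Δm_l| ≤ 1): not satisfied.
E2 (Δl = 0,±2, l_i+l_f ≥ 2, |Δm_l| ≤ 2): not satisfied.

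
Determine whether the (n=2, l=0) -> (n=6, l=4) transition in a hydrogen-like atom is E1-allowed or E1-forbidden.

forbidden

Initial l = 0, final l = 4, so Δl = +4. E1 requires Δl = ±1: fails.
The transition is electric-dipole forbidden.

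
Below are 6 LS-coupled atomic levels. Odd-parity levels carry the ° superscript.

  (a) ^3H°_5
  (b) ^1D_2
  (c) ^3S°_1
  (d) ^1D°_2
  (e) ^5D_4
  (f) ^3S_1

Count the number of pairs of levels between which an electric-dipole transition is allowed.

1

(a)–(b): forbidden (ΔS, ΔL, ΔJ).
(a)–(c): forbidden (parity, ΔL, ΔJ).
(a)–(d): forbidden (parity, ΔS, ΔL, ΔJ).
(a)–(e): forbidden (ΔS, ΔL).
(a)–(f): forbidden (ΔL, ΔJ).
(b)–(c): forbidden (ΔS, ΔL).
(b)–(d): allowed.
(b)–(e): forbidden (parity, ΔS, ΔJ).
(b)–(f): forbidden (parity, ΔS, ΔL).
(c)–(d): forbidden (parity, ΔS, ΔL).
(c)–(e): forbidden (ΔS, ΔL, ΔJ).
(c)–(f): forbidden (ΔL).
(d)–(e): forbidden (ΔS, ΔJ).
(d)–(f): forbidden (ΔS, ΔL).
(e)–(f): forbidden (parity, ΔS, ΔL, ΔJ).
Allowed pairs: 1 of 15.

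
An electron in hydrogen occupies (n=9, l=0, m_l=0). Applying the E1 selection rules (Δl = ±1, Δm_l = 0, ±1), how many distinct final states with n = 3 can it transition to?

3

E1 requires Δl = ±1, so l_f ∈ {-1, 1}; with 0 ≤ l_f ≤ n_f−1 = 2, the allowed l_f values are {1}.
For l_f = 1: m_f ∈ {m_i−1, m_i, m_i+1} ∩ [−1, 1] = {-1, 0, 1} → 3 states.
Total: 3.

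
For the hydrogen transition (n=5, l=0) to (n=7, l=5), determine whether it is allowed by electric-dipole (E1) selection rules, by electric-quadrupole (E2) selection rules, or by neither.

Δl = 5 − 0 = +5; l_i + l_f = 5.
E1 (Δl = ±1): not satisfied.
E2 (Δl = 0,±2, l_i+l_f ≥ 2): not satisfied.

neither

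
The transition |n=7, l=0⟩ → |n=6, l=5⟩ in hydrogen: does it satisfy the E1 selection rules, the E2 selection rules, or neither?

Δl = 5 − 0 = +5; l_i + l_f = 5.
E1 (Δl = ±1): not satisfied.
E2 (Δl = 0,±2, l_i+l_f ≥ 2): not satisfied.

neither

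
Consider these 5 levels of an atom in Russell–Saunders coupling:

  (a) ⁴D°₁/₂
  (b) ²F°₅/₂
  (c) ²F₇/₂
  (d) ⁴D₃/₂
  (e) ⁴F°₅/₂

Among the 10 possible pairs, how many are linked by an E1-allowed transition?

3

(a)–(b): forbidden (parity, ΔS, ΔJ).
(a)–(c): forbidden (ΔS, ΔJ).
(a)–(d): allowed.
(a)–(e): forbidden (parity, ΔJ).
(b)–(c): allowed.
(b)–(d): forbidden (ΔS).
(b)–(e): forbidden (parity, ΔS).
(c)–(d): forbidden (parity, ΔS, ΔJ).
(c)–(e): forbidden (ΔS).
(d)–(e): allowed.
Allowed pairs: 3 of 10.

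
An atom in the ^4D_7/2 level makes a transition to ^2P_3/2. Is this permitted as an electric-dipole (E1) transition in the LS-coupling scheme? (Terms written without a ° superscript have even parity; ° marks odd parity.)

Initial level: S=3/2, L=2, J=7/2, parity even. Final level: S=1/2, L=1, J=3/2, parity even.
Parity must change: even → even — fails.
ΔS = 0: S: 3/2 → 1/2 — fails.
ΔL = 0, ±1 (not L=0↔0): L: 2 → 1, ΔL = -1 — passes.
ΔJ = 0, ±1 (not J=0↔0): J: 7/2 → 3/2, ΔJ = -2 — fails.
Rule(s) violated: parity, ΔS, ΔJ.

forbidden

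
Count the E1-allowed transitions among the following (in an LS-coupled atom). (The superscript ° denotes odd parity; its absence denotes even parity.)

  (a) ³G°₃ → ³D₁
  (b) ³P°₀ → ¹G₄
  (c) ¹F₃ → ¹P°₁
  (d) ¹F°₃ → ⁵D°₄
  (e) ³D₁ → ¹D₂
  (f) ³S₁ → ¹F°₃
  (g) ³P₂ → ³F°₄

0

(a) forbidden (ΔL, ΔJ fail)
(b) forbidden (ΔS, ΔL, ΔJ fail)
(c) forbidden (ΔL, ΔJ fail)
(d) forbidden (parity, ΔS fail)
(e) forbidden (parity, ΔS fail)
(f) forbidden (ΔS, ΔL, ΔJ fail)
(g) forbidden (ΔL, ΔJ fail)
Total allowed: 0 of 7.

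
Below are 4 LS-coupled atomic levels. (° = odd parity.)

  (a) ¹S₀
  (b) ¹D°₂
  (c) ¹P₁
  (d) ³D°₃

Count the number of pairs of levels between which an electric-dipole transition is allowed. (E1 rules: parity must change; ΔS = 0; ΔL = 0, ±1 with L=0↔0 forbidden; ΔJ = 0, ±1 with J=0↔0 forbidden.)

(a)–(b): forbidden (ΔL, ΔJ).
(a)–(c): forbidden (parity).
(a)–(d): forbidden (ΔS, ΔL, ΔJ).
(b)–(c): allowed.
(b)–(d): forbidden (parity, ΔS).
(c)–(d): forbidden (ΔS, ΔJ).
Allowed pairs: 1 of 6.

1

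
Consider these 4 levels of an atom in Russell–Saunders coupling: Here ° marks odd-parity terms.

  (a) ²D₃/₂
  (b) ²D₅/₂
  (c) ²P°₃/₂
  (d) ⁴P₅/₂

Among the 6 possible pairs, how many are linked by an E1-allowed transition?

2

(a)–(b): forbidden (parity).
(a)–(c): allowed.
(a)–(d): forbidden (parity, ΔS).
(b)–(c): allowed.
(b)–(d): forbidden (parity, ΔS).
(c)–(d): forbidden (ΔS).
Allowed pairs: 2 of 6.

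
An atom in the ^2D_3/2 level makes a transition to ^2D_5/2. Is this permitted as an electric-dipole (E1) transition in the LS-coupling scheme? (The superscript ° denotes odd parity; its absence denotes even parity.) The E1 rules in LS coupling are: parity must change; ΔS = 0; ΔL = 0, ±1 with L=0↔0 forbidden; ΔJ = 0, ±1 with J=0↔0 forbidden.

ΔJ = 0, ±1 (not J=0↔0): J: 3/2 → 5/2, ΔJ = +1 — passes.
Parity must change: even → even — fails.
ΔL = 0, ±1 (not L=0↔0): L: 2 → 2, ΔL = +0 — passes.
ΔS = 0: S: 1/2 → 1/2 — passes.
Rule(s) violated: parity.

forbidden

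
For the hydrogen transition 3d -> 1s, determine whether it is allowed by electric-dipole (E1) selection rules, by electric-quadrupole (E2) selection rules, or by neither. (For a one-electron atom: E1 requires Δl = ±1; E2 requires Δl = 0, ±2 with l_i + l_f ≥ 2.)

Δl = 0 − 2 = -2; l_i + l_f = 2.
E1 (Δl = ±1): not satisfied.
E2 (Δl = 0,±2, l_i+l_f ≥ 2): satisfied.

E2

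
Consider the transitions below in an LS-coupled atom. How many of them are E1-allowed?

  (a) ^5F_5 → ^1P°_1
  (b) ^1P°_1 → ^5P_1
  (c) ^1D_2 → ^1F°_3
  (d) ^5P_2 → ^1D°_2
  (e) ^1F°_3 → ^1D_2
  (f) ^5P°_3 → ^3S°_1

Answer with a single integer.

2

(a) forbidden (ΔS, ΔL, ΔJ fail)
(b) forbidden (ΔS fails)
(c) allowed
(d) forbidden (ΔS fails)
(e) allowed
(f) forbidden (parity, ΔS, ΔJ fail)
Total allowed: 2 of 6.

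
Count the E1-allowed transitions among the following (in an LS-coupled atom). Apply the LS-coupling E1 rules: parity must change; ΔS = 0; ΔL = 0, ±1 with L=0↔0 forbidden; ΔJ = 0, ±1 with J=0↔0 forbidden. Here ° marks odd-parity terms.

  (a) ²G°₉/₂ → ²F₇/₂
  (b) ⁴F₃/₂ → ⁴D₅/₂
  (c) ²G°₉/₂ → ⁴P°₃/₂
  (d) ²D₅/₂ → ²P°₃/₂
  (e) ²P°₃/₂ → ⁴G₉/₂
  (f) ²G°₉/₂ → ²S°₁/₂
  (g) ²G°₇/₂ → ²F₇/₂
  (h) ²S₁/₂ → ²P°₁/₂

(a) allowed
(b) forbidden (parity fails)
(c) forbidden (parity, ΔS, ΔL, ΔJ fail)
(d) allowed
(e) forbidden (ΔS, ΔL, ΔJ fail)
(f) forbidden (parity, ΔL, ΔJ fail)
(g) allowed
(h) allowed
Total allowed: 4 of 8.

4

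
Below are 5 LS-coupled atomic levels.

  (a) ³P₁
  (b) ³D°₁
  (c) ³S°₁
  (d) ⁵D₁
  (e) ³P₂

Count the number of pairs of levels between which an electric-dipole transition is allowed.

4

(a)–(b): allowed.
(a)–(c): allowed.
(a)–(d): forbidden (parity, ΔS).
(a)–(e): forbidden (parity).
(b)–(c): forbidden (parity, ΔL).
(b)–(d): forbidden (ΔS).
(b)–(e): allowed.
(c)–(d): forbidden (ΔS, ΔL).
(c)–(e): allowed.
(d)–(e): forbidden (parity, ΔS).
Allowed pairs: 4 of 10.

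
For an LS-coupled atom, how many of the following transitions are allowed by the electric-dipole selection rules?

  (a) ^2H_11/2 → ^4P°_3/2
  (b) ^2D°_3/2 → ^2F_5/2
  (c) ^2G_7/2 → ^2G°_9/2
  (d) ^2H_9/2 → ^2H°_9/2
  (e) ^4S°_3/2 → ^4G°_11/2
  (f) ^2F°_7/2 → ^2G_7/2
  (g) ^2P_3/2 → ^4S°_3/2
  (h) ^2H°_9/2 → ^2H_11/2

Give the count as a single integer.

(a) forbidden (ΔS, ΔL, ΔJ fail)
(b) allowed
(c) allowed
(d) allowed
(e) forbidden (parity, ΔL, ΔJ fail)
(f) allowed
(g) forbidden (ΔS fails)
(h) allowed
Total allowed: 5 of 8.

5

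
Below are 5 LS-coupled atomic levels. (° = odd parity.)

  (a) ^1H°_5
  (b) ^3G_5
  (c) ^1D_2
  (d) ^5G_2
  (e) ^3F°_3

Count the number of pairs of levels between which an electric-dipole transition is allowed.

0

(a)–(b): forbidden (ΔS).
(a)–(c): forbidden (ΔL, ΔJ).
(a)–(d): forbidden (ΔS, ΔJ).
(a)–(e): forbidden (parity, ΔS, ΔL, ΔJ).
(b)–(c): forbidden (parity, ΔS, ΔL, ΔJ).
(b)–(d): forbidden (parity, ΔS, ΔJ).
(b)–(e): forbidden (ΔJ).
(c)–(d): forbidden (parity, ΔS, ΔL).
(c)–(e): forbidden (ΔS).
(d)–(e): forbidden (ΔS).
Allowed pairs: 0 of 10.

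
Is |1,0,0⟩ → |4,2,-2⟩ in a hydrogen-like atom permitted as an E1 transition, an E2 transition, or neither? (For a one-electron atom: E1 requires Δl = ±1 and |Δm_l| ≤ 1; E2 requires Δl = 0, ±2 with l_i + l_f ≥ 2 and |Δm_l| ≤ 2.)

Δl = 2 − 0 = +2; l_i + l_f = 2.
Δm_l = -2.
E1 (Δl = ±1, |Δm_l| ≤ 1): not satisfied.
E2 (Δl = 0,±2, l_i+l_f ≥ 2, |Δm_l| ≤ 2): satisfied.

E2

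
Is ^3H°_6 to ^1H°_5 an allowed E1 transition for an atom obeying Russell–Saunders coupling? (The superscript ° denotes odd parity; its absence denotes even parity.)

forbidden

Parity must change: odd → odd — fails.
ΔL = 0, ±1 (not L=0↔0): L: 5 → 5, ΔL = +0 — passes.
ΔS = 0: S: 1 → 0 — fails.
ΔJ = 0, ±1 (not J=0↔0): J: 6 → 5, ΔJ = -1 — passes.
Rule(s) violated: parity, ΔS.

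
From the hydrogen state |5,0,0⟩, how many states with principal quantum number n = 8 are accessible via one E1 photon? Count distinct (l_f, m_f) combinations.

3

E1 requires Δl = ±1, so l_f ∈ {-1, 1}; with 0 ≤ l_f ≤ n_f−1 = 7, the allowed l_f values are {1}.
For l_f = 1: m_f ∈ {m_i−1, m_i, m_i+1} ∩ [−1, 1] = {-1, 0, 1} → 3 states.
Total: 3.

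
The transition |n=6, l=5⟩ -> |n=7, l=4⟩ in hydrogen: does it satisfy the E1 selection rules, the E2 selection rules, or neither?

E1

Δl = 4 − 5 = -1; l_i + l_f = 9.
E1 (Δl = ±1): satisfied.
E2 (Δl = 0,±2, l_i+l_f ≥ 2): not satisfied.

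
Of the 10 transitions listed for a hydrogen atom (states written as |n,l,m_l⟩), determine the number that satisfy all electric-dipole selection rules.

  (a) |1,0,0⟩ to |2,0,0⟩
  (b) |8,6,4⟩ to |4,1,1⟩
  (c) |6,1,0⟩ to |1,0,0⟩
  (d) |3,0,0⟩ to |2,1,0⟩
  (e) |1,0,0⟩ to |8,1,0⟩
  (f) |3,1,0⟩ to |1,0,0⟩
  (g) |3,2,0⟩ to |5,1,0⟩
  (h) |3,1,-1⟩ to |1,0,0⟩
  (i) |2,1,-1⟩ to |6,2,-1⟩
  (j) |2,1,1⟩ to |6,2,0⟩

(a) forbidden — Δl = +0 (E1 requires Δl = ±1)
(b) forbidden — Δl = -5 (E1 requires Δl = ±1); Δm_l = -3 (E1 requires Δm_l = 0, ±1)
(c) allowed
(d) allowed
(e) allowed
(f) allowed
(g) allowed
(h) allowed
(i) allowed
(j) allowed
Total allowed: 8 of 10.

8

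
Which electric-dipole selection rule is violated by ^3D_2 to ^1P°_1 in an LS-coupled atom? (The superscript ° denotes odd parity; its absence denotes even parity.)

Parity must change: even → odd — satisfied.
ΔS = 0: S: 1 → 0 — violated.
ΔL = 0, ±1 (not L=0↔0): L: 2 → 1, ΔL = -1 — satisfied.
ΔJ = 0, ±1 (not J=0↔0): J: 2 → 1, ΔJ = -1 — satisfied.

the ΔS = 0 rule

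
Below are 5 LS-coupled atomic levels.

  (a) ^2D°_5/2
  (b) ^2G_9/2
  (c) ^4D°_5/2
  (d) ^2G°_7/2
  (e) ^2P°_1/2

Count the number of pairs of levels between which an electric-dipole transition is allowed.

1

(a)–(b): forbidden (ΔL, ΔJ).
(a)–(c): forbidden (parity, ΔS).
(a)–(d): forbidden (parity, ΔL).
(a)–(e): forbidden (parity, ΔJ).
(b)–(c): forbidden (ΔS, ΔL, ΔJ).
(b)–(d): allowed.
(b)–(e): forbidden (ΔL, ΔJ).
(c)–(d): forbidden (parity, ΔS, ΔL).
(c)–(e): forbidden (parity, ΔS, ΔJ).
(d)–(e): forbidden (parity, ΔL, ΔJ).
Allowed pairs: 1 of 10.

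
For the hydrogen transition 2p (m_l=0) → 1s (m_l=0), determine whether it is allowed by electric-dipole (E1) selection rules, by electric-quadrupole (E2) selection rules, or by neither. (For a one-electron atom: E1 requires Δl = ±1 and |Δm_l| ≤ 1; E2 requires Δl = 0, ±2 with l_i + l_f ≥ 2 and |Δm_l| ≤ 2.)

E1

Δl = 0 − 1 = -1; l_i + l_f = 1.
Δm_l = +0.
E1 (Δl = ±1, |Δm_l| ≤ 1): satisfied.
E2 (Δl = 0,±2, l_i+l_f ≥ 2, |Δm_l| ≤ 2): not satisfied.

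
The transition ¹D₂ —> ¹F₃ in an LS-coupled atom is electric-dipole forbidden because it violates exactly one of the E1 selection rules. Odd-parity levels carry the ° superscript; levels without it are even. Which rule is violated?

Parity must change: even → even — ✗.
ΔS = 0: S: 0 → 0 — ✓.
ΔL = 0, ±1 (not L=0↔0): L: 2 → 3, ΔL = +1 — ✓.
ΔJ = 0, ±1 (not J=0↔0): J: 2 → 3, ΔJ = +1 — ✓.

parity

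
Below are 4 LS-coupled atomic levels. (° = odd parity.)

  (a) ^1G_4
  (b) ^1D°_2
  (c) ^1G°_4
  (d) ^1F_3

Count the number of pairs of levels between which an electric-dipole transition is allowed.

3

(a)–(b): forbidden (ΔL, ΔJ).
(a)–(c): allowed.
(a)–(d): forbidden (parity).
(b)–(c): forbidden (parity, ΔL, ΔJ).
(b)–(d): allowed.
(c)–(d): allowed.
Allowed pairs: 3 of 6.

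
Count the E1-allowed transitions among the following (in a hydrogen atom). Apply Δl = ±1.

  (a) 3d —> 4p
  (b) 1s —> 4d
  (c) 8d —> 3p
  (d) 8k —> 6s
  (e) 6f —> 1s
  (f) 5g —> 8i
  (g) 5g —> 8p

2

(a) allowed
(b) forbidden — Δl = +2 (E1 requires Δl = ±1)
(c) allowed
(d) forbidden — Δl = -7 (E1 requires Δl = ±1)
(e) forbidden — Δl = -3 (E1 requires Δl = ±1)
(f) forbidden — Δl = +2 (E1 requires Δl = ±1)
(g) forbidden — Δl = -3 (E1 requires Δl = ±1)
Total allowed: 2 of 7.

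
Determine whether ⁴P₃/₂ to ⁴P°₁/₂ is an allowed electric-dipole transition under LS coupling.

allowed

Reading off the term symbols: S 3/2→3/2, L 1→1, J 3/2→1/2, parity even→odd.
ΔL = 0, ±1 (not L=0↔0): L: 1 → 1, ΔL = +0 — satisfied.
ΔS = 0: S: 3/2 → 3/2 — satisfied.
Parity must change: even → odd — satisfied.
ΔJ = 0, ±1 (not J=0↔0): J: 3/2 → 1/2, ΔJ = -1 — satisfied.
All four E1 rules are satisfied.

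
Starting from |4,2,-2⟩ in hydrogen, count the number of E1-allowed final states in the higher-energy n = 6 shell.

E1 requires Δl = ±1, so l_f ∈ {1, 3}; with 0 ≤ l_f ≤ n_f−1 = 5, the allowed l_f values are {1, 3}.
For l_f = 1: m_f ∈ {m_i−1, m_i, m_i+1} ∩ [−1, 1] = {-1} → 1 state.
For l_f = 3: m_f ∈ {m_i−1, m_i, m_i+1} ∩ [−3, 3] = {-3, -2, -1} → 3 states.
Total: 4.

4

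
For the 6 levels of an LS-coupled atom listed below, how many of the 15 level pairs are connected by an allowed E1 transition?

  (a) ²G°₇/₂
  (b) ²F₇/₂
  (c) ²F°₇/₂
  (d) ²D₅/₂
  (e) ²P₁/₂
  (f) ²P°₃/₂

(a)–(b): allowed.
(a)–(c): forbidden (parity).
(a)–(d): forbidden (ΔL).
(a)–(e): forbidden (ΔL, ΔJ).
(a)–(f): forbidden (parity, ΔL, ΔJ).
(b)–(c): allowed.
(b)–(d): forbidden (parity).
(b)–(e): forbidden (parity, ΔL, ΔJ).
(b)–(f): forbidden (ΔL, ΔJ).
(c)–(d): allowed.
(c)–(e): forbidden (ΔL, ΔJ).
(c)–(f): forbidden (parity, ΔL, ΔJ).
(d)–(e): forbidden (parity, ΔJ).
(d)–(f): allowed.
(e)–(f): allowed.
Allowed pairs: 5 of 15.

5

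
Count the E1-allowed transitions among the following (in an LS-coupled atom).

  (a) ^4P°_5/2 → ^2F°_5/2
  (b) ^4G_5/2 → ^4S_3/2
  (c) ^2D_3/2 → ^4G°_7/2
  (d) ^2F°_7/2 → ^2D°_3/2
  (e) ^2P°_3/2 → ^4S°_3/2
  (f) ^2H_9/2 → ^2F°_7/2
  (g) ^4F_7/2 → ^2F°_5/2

(a) forbidden (parity, ΔS, ΔL fail)
(b) forbidden (parity, ΔL fail)
(c) forbidden (ΔS, ΔL, ΔJ fail)
(d) forbidden (parity, ΔJ fail)
(e) forbidden (parity, ΔS fail)
(f) forbidden (ΔL fails)
(g) forbidden (ΔS fails)
Total allowed: 0 of 7.

0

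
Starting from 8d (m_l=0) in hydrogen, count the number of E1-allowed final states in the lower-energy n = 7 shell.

E1 requires Δl = ±1, so l_f ∈ {1, 3}; with 0 ≤ l_f ≤ n_f−1 = 6, the allowed l_f values are {1, 3}.
For l_f = 1: m_f ∈ {m_i−1, m_i, m_i+1} ∩ [−1, 1] = {-1, 0, 1} → 3 states.
For l_f = 3: m_f ∈ {m_i−1, m_i, m_i+1} ∩ [−3, 3] = {-1, 0, 1} → 3 states.
Total: 6.

6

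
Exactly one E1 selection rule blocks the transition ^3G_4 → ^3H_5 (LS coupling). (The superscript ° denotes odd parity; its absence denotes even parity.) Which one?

parity

Initial level: S=1, L=4, J=4, parity even. Final level: S=1, L=5, J=5, parity even.
Parity must change: even → even — ✗.
ΔS = 0: S: 1 → 1 — ✓.
ΔL = 0, ±1 (not L=0↔0): L: 4 → 5, ΔL = +1 — ✓.
ΔJ = 0, ±1 (not J=0↔0): J: 4 → 5, ΔJ = +1 — ✓.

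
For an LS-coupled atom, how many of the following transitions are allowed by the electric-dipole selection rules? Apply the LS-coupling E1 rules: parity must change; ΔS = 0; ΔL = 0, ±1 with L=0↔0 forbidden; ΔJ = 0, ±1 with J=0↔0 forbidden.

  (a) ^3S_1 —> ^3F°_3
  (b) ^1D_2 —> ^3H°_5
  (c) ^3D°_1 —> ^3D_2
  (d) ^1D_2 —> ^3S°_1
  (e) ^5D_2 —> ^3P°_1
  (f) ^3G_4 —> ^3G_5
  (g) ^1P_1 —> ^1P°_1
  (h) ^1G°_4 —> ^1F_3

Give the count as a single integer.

(a) forbidden (ΔL, ΔJ fail)
(b) forbidden (ΔS, ΔL, ΔJ fail)
(c) allowed
(d) forbidden (ΔS, ΔL fail)
(e) forbidden (ΔS fails)
(f) forbidden (parity fails)
(g) allowed
(h) allowed
Total allowed: 3 of 8.

3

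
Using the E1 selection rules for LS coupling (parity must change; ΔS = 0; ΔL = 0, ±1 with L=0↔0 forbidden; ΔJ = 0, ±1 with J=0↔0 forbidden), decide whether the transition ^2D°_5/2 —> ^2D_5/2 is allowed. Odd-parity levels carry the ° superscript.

Parity must change: odd → even — ok.
ΔS = 0: S: 1/2 → 1/2 — ok.
ΔL = 0, ±1 (not L=0↔0): L: 2 → 2, ΔL = +0 — ok.
ΔJ = 0, ±1 (not J=0↔0): J: 5/2 → 5/2, ΔJ = +0 — ok.
All four E1 rules are satisfied.

allowed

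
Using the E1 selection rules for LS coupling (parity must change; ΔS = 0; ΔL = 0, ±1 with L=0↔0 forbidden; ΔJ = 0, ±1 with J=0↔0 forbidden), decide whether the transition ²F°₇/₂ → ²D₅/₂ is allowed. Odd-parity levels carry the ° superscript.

allowed

Parity must change: odd → even — ok.
ΔS = 0: S: 1/2 → 1/2 — ok.
ΔL = 0, ±1 (not L=0↔0): L: 3 → 2, ΔL = -1 — ok.
ΔJ = 0, ±1 (not J=0↔0): J: 7/2 → 5/2, ΔJ = -1 — ok.
All four E1 rules are satisfied.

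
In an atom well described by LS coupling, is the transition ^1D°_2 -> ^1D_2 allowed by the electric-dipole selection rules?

Parity must change: odd → even — passes.
ΔJ = 0, ±1 (not J=0↔0): J: 2 → 2, ΔJ = +0 — passes.
ΔS = 0: S: 0 → 0 — passes.
ΔL = 0, ±1 (not L=0↔0): L: 2 → 2, ΔL = +0 — passes.
All four E1 rules are satisfied.

allowed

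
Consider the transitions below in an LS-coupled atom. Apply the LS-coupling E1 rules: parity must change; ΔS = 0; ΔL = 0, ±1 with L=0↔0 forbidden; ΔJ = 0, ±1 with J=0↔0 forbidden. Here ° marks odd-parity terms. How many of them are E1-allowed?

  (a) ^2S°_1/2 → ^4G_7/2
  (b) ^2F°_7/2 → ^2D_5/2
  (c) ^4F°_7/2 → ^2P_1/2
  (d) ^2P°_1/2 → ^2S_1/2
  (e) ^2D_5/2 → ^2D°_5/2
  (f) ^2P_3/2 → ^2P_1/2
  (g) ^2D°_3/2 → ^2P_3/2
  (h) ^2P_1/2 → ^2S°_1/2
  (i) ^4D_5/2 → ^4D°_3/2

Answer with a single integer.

6

(a) forbidden (ΔS, ΔL, ΔJ fail)
(b) allowed
(c) forbidden (ΔS, ΔL, ΔJ fail)
(d) allowed
(e) allowed
(f) forbidden (parity fails)
(g) allowed
(h) allowed
(i) allowed
Total allowed: 6 of 9.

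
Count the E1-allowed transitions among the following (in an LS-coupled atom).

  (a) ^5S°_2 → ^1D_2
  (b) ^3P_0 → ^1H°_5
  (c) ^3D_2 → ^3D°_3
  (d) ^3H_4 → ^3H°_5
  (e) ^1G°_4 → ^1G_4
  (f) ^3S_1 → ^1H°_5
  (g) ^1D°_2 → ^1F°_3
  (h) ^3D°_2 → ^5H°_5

(a) forbidden (ΔS, ΔL fail)
(b) forbidden (ΔS, ΔL, ΔJ fail)
(c) allowed
(d) allowed
(e) allowed
(f) forbidden (ΔS, ΔL, ΔJ fail)
(g) forbidden (parity fails)
(h) forbidden (parity, ΔS, ΔL, ΔJ fail)
Total allowed: 3 of 8.

3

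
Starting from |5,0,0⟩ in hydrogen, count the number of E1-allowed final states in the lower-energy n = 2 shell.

E1 requires Δl = ±1, so l_f ∈ {-1, 1}; with 0 ≤ l_f ≤ n_f−1 = 1, the allowed l_f values are {1}.
For l_f = 1: m_f ∈ {m_i−1, m_i, m_i+1} ∩ [−1, 1] = {-1, 0, 1} → 3 states.
Total: 3.

3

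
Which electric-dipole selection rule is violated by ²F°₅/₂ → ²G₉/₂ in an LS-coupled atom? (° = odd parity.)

Initial level: S=1/2, L=3, J=5/2, parity odd. Final level: S=1/2, L=4, J=9/2, parity even.
Parity must change: odd → even — ok.
ΔS = 0: S: 1/2 → 1/2 — ok.
ΔL = 0, ±1 (not L=0↔0): L: 3 → 4, ΔL = +1 — ok.
ΔJ = 0, ±1 (not J=0↔0): J: 5/2 → 9/2, ΔJ = +2 — fails.

the ΔJ = 0, ±1 rule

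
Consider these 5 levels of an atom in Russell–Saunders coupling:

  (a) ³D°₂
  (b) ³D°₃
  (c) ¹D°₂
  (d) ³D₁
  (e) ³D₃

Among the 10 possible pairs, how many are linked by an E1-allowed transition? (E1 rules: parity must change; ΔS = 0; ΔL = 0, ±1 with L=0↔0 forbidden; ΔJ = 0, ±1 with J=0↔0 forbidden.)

3

(a)–(b): forbidden (parity).
(a)–(c): forbidden (parity, ΔS).
(a)–(d): allowed.
(a)–(e): allowed.
(b)–(c): forbidden (parity, ΔS).
(b)–(d): forbidden (ΔJ).
(b)–(e): allowed.
(c)–(d): forbidden (ΔS).
(c)–(e): forbidden (ΔS).
(d)–(e): forbidden (parity, ΔJ).
Allowed pairs: 3 of 10.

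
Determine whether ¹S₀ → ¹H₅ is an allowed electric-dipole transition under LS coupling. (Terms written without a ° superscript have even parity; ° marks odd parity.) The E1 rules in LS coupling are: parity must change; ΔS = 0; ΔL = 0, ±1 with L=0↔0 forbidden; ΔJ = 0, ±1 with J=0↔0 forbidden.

Reading off the term symbols: S 0→0, L 0→5, J 0→5, parity even→even.
ΔJ = 0, ±1 (not J=0↔0): J: 0 → 5, ΔJ = +5 — violated.
ΔS = 0: S: 0 → 0 — satisfied.
Parity must change: even → even — violated.
ΔL = 0, ±1 (not L=0↔0): L: 0 → 5, ΔL = +5 — violated.
Rule(s) violated: parity, ΔL, ΔJ.

forbidden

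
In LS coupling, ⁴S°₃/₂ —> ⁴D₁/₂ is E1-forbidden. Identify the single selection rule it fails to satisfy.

the ΔL = 0, ±1 rule

Parity must change: odd → even — satisfied.
ΔS = 0: S: 3/2 → 3/2 — satisfied.
ΔJ = 0, ±1 (not J=0↔0): J: 3/2 → 1/2, ΔJ = -1 — satisfied.
ΔL = 0, ±1 (not L=0↔0): L: 0 → 2, ΔL = +2 — violated.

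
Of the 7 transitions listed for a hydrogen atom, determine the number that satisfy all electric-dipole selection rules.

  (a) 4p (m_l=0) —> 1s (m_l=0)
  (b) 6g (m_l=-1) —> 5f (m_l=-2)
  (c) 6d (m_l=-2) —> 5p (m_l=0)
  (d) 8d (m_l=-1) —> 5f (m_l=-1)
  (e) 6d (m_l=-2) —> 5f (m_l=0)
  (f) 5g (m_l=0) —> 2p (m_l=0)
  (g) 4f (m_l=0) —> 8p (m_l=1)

3

(a) allowed
(b) allowed
(c) forbidden — Δm_l = +2 (E1 requires Δm_l = 0, ±1)
(d) allowed
(e) forbidden — Δm_l = +2 (E1 requires Δm_l = 0, ±1)
(f) forbidden — Δl = -3 (E1 requires Δl = ±1)
(g) forbidden — Δl = -2 (E1 requires Δl = ±1)
Total allowed: 3 of 7.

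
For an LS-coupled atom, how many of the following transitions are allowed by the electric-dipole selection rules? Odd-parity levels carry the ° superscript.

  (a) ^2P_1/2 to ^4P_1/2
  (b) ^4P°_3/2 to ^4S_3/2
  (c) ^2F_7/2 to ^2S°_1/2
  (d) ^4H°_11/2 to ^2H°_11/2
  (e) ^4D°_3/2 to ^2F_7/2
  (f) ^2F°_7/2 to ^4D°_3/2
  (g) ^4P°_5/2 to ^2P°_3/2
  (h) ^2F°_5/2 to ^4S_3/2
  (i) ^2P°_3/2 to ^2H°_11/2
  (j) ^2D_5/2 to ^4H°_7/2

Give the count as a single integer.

1

(a) forbidden (parity, ΔS fail)
(b) allowed
(c) forbidden (ΔL, ΔJ fail)
(d) forbidden (parity, ΔS fail)
(e) forbidden (ΔS, ΔJ fail)
(f) forbidden (parity, ΔS, ΔJ fail)
(g) forbidden (parity, ΔS fail)
(h) forbidden (ΔS, ΔL fail)
(i) forbidden (parity, ΔL, ΔJ fail)
(j) forbidden (ΔS, ΔL fail)
Total allowed: 1 of 10.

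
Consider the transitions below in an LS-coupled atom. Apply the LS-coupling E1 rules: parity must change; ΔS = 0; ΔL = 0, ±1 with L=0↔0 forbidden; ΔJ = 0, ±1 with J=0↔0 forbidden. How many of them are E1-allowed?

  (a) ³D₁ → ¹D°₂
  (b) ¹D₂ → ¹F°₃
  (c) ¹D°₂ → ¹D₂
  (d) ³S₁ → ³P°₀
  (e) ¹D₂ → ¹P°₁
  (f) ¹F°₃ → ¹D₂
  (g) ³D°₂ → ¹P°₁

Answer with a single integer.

(a) forbidden (ΔS fails)
(b) allowed
(c) allowed
(d) allowed
(e) allowed
(f) allowed
(g) forbidden (parity, ΔS fail)
Total allowed: 5 of 7.

5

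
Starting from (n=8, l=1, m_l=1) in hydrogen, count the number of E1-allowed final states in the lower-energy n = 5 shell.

4

E1 requires Δl = ±1, so l_f ∈ {0, 2}; with 0 ≤ l_f ≤ n_f−1 = 4, the allowed l_f values are {0, 2}.
For l_f = 0: m_f ∈ {m_i−1, m_i, m_i+1} ∩ [−0, 0] = {0} → 1 state.
For l_f = 2: m_f ∈ {m_i−1, m_i, m_i+1} ∩ [−2, 2] = {0, 1, 2} → 3 states.
Total: 4.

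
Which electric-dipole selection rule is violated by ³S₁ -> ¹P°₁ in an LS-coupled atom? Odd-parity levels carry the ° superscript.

Parity must change: even → odd — ok.
ΔS = 0: S: 1 → 0 — fails.
ΔL = 0, ±1 (not L=0↔0): L: 0 → 1, ΔL = +1 — ok.
ΔJ = 0, ±1 (not J=0↔0): J: 1 → 1, ΔJ = +0 — ok.

the ΔS = 0 rule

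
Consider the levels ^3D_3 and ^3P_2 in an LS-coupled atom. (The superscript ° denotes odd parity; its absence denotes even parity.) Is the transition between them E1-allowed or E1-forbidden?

forbidden

Parity must change: even → even — ✗.
ΔS = 0: S: 1 → 1 — ✓.
ΔL = 0, ±1 (not L=0↔0): L: 2 → 1, ΔL = -1 — ✓.
ΔJ = 0, ±1 (not J=0↔0): J: 3 → 2, ΔJ = -1 — ✓.
Rule(s) violated: parity.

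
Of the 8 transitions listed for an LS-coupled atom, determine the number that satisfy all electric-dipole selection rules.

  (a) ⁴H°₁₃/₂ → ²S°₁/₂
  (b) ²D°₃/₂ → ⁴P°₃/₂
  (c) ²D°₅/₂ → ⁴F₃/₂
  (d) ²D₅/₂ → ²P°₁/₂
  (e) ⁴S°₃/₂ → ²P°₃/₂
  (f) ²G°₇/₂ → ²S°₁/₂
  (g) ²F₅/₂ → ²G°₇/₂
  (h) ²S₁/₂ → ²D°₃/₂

(a) forbidden (parity, ΔS, ΔL, ΔJ fail)
(b) forbidden (parity, ΔS fail)
(c) forbidden (ΔS fails)
(d) forbidden (ΔJ fails)
(e) forbidden (parity, ΔS fail)
(f) forbidden (parity, ΔL, ΔJ fail)
(g) allowed
(h) forbidden (ΔL fails)
Total allowed: 1 of 8.

1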